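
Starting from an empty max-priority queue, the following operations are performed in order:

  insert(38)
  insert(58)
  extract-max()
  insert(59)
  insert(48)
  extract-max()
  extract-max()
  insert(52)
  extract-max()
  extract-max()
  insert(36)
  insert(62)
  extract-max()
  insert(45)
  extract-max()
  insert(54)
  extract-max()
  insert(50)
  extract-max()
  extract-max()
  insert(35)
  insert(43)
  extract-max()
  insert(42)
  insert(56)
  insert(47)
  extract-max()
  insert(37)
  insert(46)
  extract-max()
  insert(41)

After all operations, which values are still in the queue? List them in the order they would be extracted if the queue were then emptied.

insert 38 → {38}
insert 58 → {58, 38}
extract-max → 58; now {38}
insert 59 → {59, 38}
insert 48 → {59, 48, 38}
extract-max → 59; now {48, 38}
extract-max → 48; now {38}
insert 52 → {52, 38}
extract-max → 52; now {38}
extract-max → 38; now {}
insert 36 → {36}
insert 62 → {62, 36}
extract-max → 62; now {36}
insert 45 → {45, 36}
extract-max → 45; now {36}
insert 54 → {54, 36}
extract-max → 54; now {36}
insert 50 → {50, 36}
extract-max → 50; now {36}
extract-max → 36; now {}
insert 35 → {35}
insert 43 → {43, 35}
extract-max → 43; now {35}
insert 42 → {42, 35}
insert 56 → {56, 42, 35}
insert 47 → {56, 47, 42, 35}
extract-max → 56; now {47, 42, 35}
insert 37 → {47, 42, 37, 35}
insert 46 → {47, 46, 42, 37, 35}
extract-max → 47; now {46, 42, 37, 35}
insert 41 → {46, 42, 41, 37, 35}

[46, 42, 41, 37, 35]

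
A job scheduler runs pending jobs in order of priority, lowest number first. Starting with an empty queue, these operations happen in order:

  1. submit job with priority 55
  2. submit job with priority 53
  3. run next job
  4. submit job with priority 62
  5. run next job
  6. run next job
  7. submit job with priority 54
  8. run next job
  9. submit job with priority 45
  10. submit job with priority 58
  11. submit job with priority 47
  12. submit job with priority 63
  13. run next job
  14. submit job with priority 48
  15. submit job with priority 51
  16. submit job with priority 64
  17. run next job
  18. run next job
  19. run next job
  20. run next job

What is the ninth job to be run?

insert 55 → {55}
insert 53 → {53, 55}
run next job → 53; now {55}
insert 62 → {55, 62}
run next job → 55; now {62}
run next job → 62; now {}
insert 54 → {54}
run next job → 54; now {}
insert 45 → {45}
insert 58 → {45, 58}
insert 47 → {45, 47, 58}
insert 63 → {45, 47, 58, 63}
run next job → 45; now {47, 58, 63}
insert 48 → {47, 48, 58, 63}
insert 51 → {47, 48, 51, 58, 63}
insert 64 → {47, 48, 51, 58, 63, 64}
run next job → 47; now {48, 51, 58, 63, 64}
run next job → 48; now {51, 58, 63, 64}
run next job → 51; now {58, 63, 64}
run next job → 58; now {63, 64}

58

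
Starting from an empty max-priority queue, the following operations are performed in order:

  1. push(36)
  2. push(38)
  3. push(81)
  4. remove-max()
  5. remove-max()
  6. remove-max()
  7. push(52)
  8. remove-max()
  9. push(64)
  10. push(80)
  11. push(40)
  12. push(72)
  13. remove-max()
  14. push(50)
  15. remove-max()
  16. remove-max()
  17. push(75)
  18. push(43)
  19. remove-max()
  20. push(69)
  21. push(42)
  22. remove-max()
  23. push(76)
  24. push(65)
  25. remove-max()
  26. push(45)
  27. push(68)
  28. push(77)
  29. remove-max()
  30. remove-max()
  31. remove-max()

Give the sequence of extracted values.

81, 38, 36, 52, 80, 72, 64, 75, 69, 76, 77, 68, 65

insert 36 → {36}
insert 38 → {38, 36}
insert 81 → {81, 38, 36}
remove-max → 81; now {38, 36}
remove-max → 38; now {36}
remove-max → 36; now {}
insert 52 → {52}
remove-max → 52; now {}
insert 64 → {64}
insert 80 → {80, 64}
insert 40 → {80, 64, 40}
insert 72 → {80, 72, 64, 40}
remove-max → 80; now {72, 64, 40}
insert 50 → {72, 64, 50, 40}
remove-max → 72; now {64, 50, 40}
remove-max → 64; now {50, 40}
insert 75 → {75, 50, 40}
insert 43 → {75, 50, 43, 40}
remove-max → 75; now {50, 43, 40}
insert 69 → {69, 50, 43, 40}
insert 42 → {69, 50, 43, 42, 40}
remove-max → 69; now {50, 43, 42, 40}
insert 76 → {76, 50, 43, 42, 40}
insert 65 → {76, 65, 50, 43, 42, 40}
remove-max → 76; now {65, 50, 43, 42, 40}
insert 45 → {65, 50, 45, 43, 42, 40}
insert 68 → {68, 65, 50, 45, 43, 42, 40}
insert 77 → {77, 68, 65, 50, 45, 43, 42, 40}
remove-max → 77; now {68, 65, 50, 45, 43, 42, 40}
remove-max → 68; now {65, 50, 45, 43, 42, 40}
remove-max → 65; now {50, 45, 43, 42, 40}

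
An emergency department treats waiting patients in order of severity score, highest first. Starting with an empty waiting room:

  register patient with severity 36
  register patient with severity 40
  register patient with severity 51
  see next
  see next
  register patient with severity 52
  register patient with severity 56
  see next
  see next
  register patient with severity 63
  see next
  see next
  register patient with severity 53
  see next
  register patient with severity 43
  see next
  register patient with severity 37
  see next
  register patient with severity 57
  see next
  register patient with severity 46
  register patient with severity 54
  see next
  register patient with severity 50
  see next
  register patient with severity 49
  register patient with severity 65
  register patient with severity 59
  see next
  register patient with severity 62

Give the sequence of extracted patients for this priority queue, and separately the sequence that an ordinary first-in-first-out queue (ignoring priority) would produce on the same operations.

priority queue: 51 → 40 → 56 → 52 → 63 → 36 → 53 → 43 → 37 → 57 → 54 → 50 → 65; FIFO queue: [36, 40, 51, 52, 56, 63, 53, 43, 37, 57, 46, 54, 50]

insert 36 → {36}
insert 40 → {40, 36}
insert 51 → {51, 40, 36}
see next → 51; now {40, 36}
see next → 40; now {36}
insert 52 → {52, 36}
insert 56 → {56, 52, 36}
see next → 56; now {52, 36}
see next → 52; now {36}
insert 63 → {63, 36}
see next → 63; now {36}
see next → 36; now {}
insert 53 → {53}
see next → 53; now {}
insert 43 → {43}
see next → 43; now {}
insert 37 → {37}
see next → 37; now {}
insert 57 → {57}
see next → 57; now {}
insert 46 → {46}
insert 54 → {54, 46}
see next → 54; now {46}
insert 50 → {50, 46}
see next → 50; now {46}
insert 49 → {49, 46}
insert 65 → {65, 49, 46}
insert 59 → {65, 59, 49, 46}
see next → 65; now {59, 49, 46}
insert 62 → {62, 59, 49, 46}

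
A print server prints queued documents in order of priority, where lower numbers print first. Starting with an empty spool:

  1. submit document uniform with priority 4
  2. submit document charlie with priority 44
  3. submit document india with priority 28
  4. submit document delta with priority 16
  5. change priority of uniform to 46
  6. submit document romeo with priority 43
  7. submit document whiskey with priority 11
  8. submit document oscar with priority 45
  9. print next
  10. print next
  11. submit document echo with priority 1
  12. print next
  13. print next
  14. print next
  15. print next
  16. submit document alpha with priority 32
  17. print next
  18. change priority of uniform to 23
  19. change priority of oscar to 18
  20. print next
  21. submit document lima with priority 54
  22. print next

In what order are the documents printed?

add uniform (priority 4) → {uniform:4}
add charlie (priority 44) → {uniform:4, charlie:44}
add india (priority 28) → {uniform:4, india:28, charlie:44}
add delta (priority 16) → {uniform:4, delta:16, india:28, charlie:44}
update uniform to priority 46 → {delta:16, india:28, charlie:44, uniform:46}
add romeo (priority 43) → {delta:16, india:28, romeo:43, charlie:44, uniform:46}
add whiskey (priority 11) → {whiskey:11, delta:16, india:28, romeo:43, charlie:44, uniform:46}
add oscar (priority 45) → {whiskey:11, delta:16, india:28, romeo:43, charlie:44, oscar:45, uniform:46}
print next → whiskey; now {delta:16, india:28, romeo:43, charlie:44, oscar:45, uniform:46}
print next → delta; now {india:28, romeo:43, charlie:44, oscar:45, uniform:46}
add echo (priority 1) → {echo:1, india:28, romeo:43, charlie:44, oscar:45, uniform:46}
print next → echo; now {india:28, romeo:43, charlie:44, oscar:45, uniform:46}
print next → india; now {romeo:43, charlie:44, oscar:45, uniform:46}
print next → romeo; now {charlie:44, oscar:45, uniform:46}
print next → charlie; now {oscar:45, uniform:46}
add alpha (priority 32) → {alpha:32, oscar:45, uniform:46}
print next → alpha; now {oscar:45, uniform:46}
update uniform to priority 23 → {uniform:23, oscar:45}
update oscar to priority 18 → {oscar:18, uniform:23}
print next → oscar; now {uniform:23}
add lima (priority 54) → {uniform:23, lima:54}
print next → uniform; now {lima:54}

whiskey → delta → echo → india → romeo → charlie → alpha → oscar → uniform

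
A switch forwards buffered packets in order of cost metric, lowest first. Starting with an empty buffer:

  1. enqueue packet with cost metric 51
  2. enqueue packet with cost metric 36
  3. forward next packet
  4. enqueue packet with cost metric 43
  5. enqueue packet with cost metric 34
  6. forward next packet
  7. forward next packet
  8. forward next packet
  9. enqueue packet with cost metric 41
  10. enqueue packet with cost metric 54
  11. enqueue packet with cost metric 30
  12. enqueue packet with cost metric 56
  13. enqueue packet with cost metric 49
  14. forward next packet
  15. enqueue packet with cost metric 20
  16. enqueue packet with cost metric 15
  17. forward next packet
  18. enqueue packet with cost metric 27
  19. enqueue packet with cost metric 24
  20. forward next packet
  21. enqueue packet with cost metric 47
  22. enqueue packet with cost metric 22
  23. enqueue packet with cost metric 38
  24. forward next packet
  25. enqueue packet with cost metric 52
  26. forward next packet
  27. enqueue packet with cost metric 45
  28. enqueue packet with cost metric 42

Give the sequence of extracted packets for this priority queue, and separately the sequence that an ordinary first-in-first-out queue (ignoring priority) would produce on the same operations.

insert 51 → {51}
insert 36 → {36, 51}
forward next packet → 36; now {51}
insert 43 → {43, 51}
insert 34 → {34, 43, 51}
forward next packet → 34; now {43, 51}
forward next packet → 43; now {51}
forward next packet → 51; now {}
insert 41 → {41}
insert 54 → {41, 54}
insert 30 → {30, 41, 54}
insert 56 → {30, 41, 54, 56}
insert 49 → {30, 41, 49, 54, 56}
forward next packet → 30; now {41, 49, 54, 56}
insert 20 → {20, 41, 49, 54, 56}
insert 15 → {15, 20, 41, 49, 54, 56}
forward next packet → 15; now {20, 41, 49, 54, 56}
insert 27 → {20, 27, 41, 49, 54, 56}
insert 24 → {20, 24, 27, 41, 49, 54, 56}
forward next packet → 20; now {24, 27, 41, 49, 54, 56}
insert 47 → {24, 27, 41, 47, 49, 54, 56}
insert 22 → {22, 24, 27, 41, 47, 49, 54, 56}
insert 38 → {22, 24, 27, 38, 41, 47, 49, 54, 56}
forward next packet → 22; now {24, 27, 38, 41, 47, 49, 54, 56}
insert 52 → {24, 27, 38, 41, 47, 49, 52, 54, 56}
forward next packet → 24; now {27, 38, 41, 47, 49, 52, 54, 56}
insert 45 → {27, 38, 41, 45, 47, 49, 52, 54, 56}
insert 42 → {27, 38, 41, 42, 45, 47, 49, 52, 54, 56}

priority queue: [36, 34, 43, 51, 30, 15, 20, 22, 24]; FIFO queue: [51, 36, 43, 34, 41, 54, 30, 56, 49]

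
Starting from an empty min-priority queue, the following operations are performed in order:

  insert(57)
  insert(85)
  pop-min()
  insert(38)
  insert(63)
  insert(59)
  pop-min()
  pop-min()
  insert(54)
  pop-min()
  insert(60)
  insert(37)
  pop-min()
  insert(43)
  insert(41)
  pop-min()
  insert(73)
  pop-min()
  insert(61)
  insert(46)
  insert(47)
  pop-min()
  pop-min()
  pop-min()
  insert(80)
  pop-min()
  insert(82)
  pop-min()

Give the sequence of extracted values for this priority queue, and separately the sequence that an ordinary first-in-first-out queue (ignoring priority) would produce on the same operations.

insert 57 → {57}
insert 85 → {57, 85}
pop-min → 57; now {85}
insert 38 → {38, 85}
insert 63 → {38, 63, 85}
insert 59 → {38, 59, 63, 85}
pop-min → 38; now {59, 63, 85}
pop-min → 59; now {63, 85}
insert 54 → {54, 63, 85}
pop-min → 54; now {63, 85}
insert 60 → {60, 63, 85}
insert 37 → {37, 60, 63, 85}
pop-min → 37; now {60, 63, 85}
insert 43 → {43, 60, 63, 85}
insert 41 → {41, 43, 60, 63, 85}
pop-min → 41; now {43, 60, 63, 85}
insert 73 → {43, 60, 63, 73, 85}
pop-min → 43; now {60, 63, 73, 85}
insert 61 → {60, 61, 63, 73, 85}
insert 46 → {46, 60, 61, 63, 73, 85}
insert 47 → {46, 47, 60, 61, 63, 73, 85}
pop-min → 46; now {47, 60, 61, 63, 73, 85}
pop-min → 47; now {60, 61, 63, 73, 85}
pop-min → 60; now {61, 63, 73, 85}
insert 80 → {61, 63, 73, 80, 85}
pop-min → 61; now {63, 73, 80, 85}
insert 82 → {63, 73, 80, 82, 85}
pop-min → 63; now {73, 80, 82, 85}

priority queue: 57, 38, 59, 54, 37, 41, 43, 46, 47, 60, 61, 63; FIFO queue: [57, 85, 38, 63, 59, 54, 60, 37, 43, 41, 73, 61]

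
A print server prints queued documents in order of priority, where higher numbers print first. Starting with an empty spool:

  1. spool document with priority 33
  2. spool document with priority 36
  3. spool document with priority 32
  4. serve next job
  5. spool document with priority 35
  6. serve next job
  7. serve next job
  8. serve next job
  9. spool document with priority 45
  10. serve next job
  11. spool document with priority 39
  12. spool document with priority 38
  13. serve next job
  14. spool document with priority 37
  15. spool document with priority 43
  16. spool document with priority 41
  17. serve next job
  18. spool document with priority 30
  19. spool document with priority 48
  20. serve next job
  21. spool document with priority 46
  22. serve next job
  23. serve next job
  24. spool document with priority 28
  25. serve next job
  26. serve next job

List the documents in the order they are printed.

insert 33 → {33}
insert 36 → {36, 33}
insert 32 → {36, 33, 32}
serve next job → 36; now {33, 32}
insert 35 → {35, 33, 32}
serve next job → 35; now {33, 32}
serve next job → 33; now {32}
serve next job → 32; now {}
insert 45 → {45}
serve next job → 45; now {}
insert 39 → {39}
insert 38 → {39, 38}
serve next job → 39; now {38}
insert 37 → {38, 37}
insert 43 → {43, 38, 37}
insert 41 → {43, 41, 38, 37}
serve next job → 43; now {41, 38, 37}
insert 30 → {41, 38, 37, 30}
insert 48 → {48, 41, 38, 37, 30}
serve next job → 48; now {41, 38, 37, 30}
insert 46 → {46, 41, 38, 37, 30}
serve next job → 46; now {41, 38, 37, 30}
serve next job → 41; now {38, 37, 30}
insert 28 → {38, 37, 30, 28}
serve next job → 38; now {37, 30, 28}
serve next job → 37; now {30, 28}

36, 35, 33, 32, 45, 39, 43, 48, 46, 41, 38, 37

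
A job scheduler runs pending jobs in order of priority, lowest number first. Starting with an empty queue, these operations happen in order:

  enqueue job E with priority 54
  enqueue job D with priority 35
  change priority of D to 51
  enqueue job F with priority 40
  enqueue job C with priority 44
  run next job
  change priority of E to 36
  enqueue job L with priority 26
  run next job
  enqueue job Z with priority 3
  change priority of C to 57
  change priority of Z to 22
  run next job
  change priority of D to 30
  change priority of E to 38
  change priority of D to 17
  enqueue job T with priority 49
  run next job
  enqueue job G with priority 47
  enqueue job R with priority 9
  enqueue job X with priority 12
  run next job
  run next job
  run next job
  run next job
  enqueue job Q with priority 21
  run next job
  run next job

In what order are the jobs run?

F → L → Z → D → R → X → E → G → Q → T

add E (priority 54) → {E:54}
add D (priority 35) → {D:35, E:54}
update D to priority 51 → {D:51, E:54}
add F (priority 40) → {F:40, D:51, E:54}
add C (priority 44) → {F:40, C:44, D:51, E:54}
run next job → F; now {C:44, D:51, E:54}
update E to priority 36 → {E:36, C:44, D:51}
add L (priority 26) → {L:26, E:36, C:44, D:51}
run next job → L; now {E:36, C:44, D:51}
add Z (priority 3) → {Z:3, E:36, C:44, D:51}
update C to priority 57 → {Z:3, E:36, D:51, C:57}
update Z to priority 22 → {Z:22, E:36, D:51, C:57}
run next job → Z; now {E:36, D:51, C:57}
update D to priority 30 → {D:30, E:36, C:57}
update E to priority 38 → {D:30, E:38, C:57}
update D to priority 17 → {D:17, E:38, C:57}
add T (priority 49) → {D:17, E:38, T:49, C:57}
run next job → D; now {E:38, T:49, C:57}
add G (priority 47) → {E:38, G:47, T:49, C:57}
add R (priority 9) → {R:9, E:38, G:47, T:49, C:57}
add X (priority 12) → {R:9, X:12, E:38, G:47, T:49, C:57}
run next job → R; now {X:12, E:38, G:47, T:49, C:57}
run next job → X; now {E:38, G:47, T:49, C:57}
run next job → E; now {G:47, T:49, C:57}
run next job → G; now {T:49, C:57}
add Q (priority 21) → {Q:21, T:49, C:57}
run next job → Q; now {T:49, C:57}
run next job → T; now {C:57}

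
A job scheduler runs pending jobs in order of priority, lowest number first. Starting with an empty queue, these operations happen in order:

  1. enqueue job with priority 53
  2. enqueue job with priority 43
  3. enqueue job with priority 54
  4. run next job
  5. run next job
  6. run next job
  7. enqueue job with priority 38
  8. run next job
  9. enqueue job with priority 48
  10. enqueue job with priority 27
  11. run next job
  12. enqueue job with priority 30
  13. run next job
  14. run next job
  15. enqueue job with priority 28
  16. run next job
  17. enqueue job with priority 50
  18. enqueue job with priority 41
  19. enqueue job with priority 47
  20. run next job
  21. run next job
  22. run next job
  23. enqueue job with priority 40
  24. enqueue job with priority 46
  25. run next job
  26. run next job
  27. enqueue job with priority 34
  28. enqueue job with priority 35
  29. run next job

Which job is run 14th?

insert 53 → {53}
insert 43 → {43, 53}
insert 54 → {43, 53, 54}
run next job → 43; now {53, 54}
run next job → 53; now {54}
run next job → 54; now {}
insert 38 → {38}
run next job → 38; now {}
insert 48 → {48}
insert 27 → {27, 48}
run next job → 27; now {48}
insert 30 → {30, 48}
run next job → 30; now {48}
run next job → 48; now {}
insert 28 → {28}
run next job → 28; now {}
insert 50 → {50}
insert 41 → {41, 50}
insert 47 → {41, 47, 50}
run next job → 41; now {47, 50}
run next job → 47; now {50}
run next job → 50; now {}
insert 40 → {40}
insert 46 → {40, 46}
run next job → 40; now {46}
run next job → 46; now {}
insert 34 → {34}
insert 35 → {34, 35}
run next job → 34; now {35}

34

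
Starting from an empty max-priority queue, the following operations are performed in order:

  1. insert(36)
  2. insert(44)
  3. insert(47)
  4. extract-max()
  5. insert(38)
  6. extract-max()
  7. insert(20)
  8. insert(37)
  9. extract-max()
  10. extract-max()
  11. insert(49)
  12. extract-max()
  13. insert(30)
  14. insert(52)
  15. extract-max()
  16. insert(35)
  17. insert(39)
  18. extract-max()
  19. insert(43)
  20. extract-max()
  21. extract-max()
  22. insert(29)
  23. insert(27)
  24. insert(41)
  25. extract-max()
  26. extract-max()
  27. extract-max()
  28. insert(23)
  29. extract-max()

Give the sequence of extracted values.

insert 36 → {36}
insert 44 → {44, 36}
insert 47 → {47, 44, 36}
extract-max → 47; now {44, 36}
insert 38 → {44, 38, 36}
extract-max → 44; now {38, 36}
insert 20 → {38, 36, 20}
insert 37 → {38, 37, 36, 20}
extract-max → 38; now {37, 36, 20}
extract-max → 37; now {36, 20}
insert 49 → {49, 36, 20}
extract-max → 49; now {36, 20}
insert 30 → {36, 30, 20}
insert 52 → {52, 36, 30, 20}
extract-max → 52; now {36, 30, 20}
insert 35 → {36, 35, 30, 20}
insert 39 → {39, 36, 35, 30, 20}
extract-max → 39; now {36, 35, 30, 20}
insert 43 → {43, 36, 35, 30, 20}
extract-max → 43; now {36, 35, 30, 20}
extract-max → 36; now {35, 30, 20}
insert 29 → {35, 30, 29, 20}
insert 27 → {35, 30, 29, 27, 20}
insert 41 → {41, 35, 30, 29, 27, 20}
extract-max → 41; now {35, 30, 29, 27, 20}
extract-max → 35; now {30, 29, 27, 20}
extract-max → 30; now {29, 27, 20}
insert 23 → {29, 27, 23, 20}
extract-max → 29; now {27, 23, 20}

47, 44, 38, 37, 49, 52, 39, 43, 36, 41, 35, 30, 29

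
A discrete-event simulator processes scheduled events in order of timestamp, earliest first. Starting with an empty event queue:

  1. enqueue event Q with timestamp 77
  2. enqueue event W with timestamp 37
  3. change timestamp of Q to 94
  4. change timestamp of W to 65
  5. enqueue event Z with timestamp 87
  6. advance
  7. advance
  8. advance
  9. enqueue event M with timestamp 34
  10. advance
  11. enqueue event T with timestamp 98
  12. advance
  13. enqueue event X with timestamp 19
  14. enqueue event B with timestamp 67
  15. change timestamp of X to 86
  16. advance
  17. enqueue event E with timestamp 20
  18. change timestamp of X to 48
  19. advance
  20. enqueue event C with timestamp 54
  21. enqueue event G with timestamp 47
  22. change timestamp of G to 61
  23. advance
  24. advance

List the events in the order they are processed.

W, Z, Q, M, T, B, E, X, C

add Q (timestamp 77) → {Q:77}
add W (timestamp 37) → {W:37, Q:77}
update Q to timestamp 94 → {W:37, Q:94}
update W to timestamp 65 → {W:65, Q:94}
add Z (timestamp 87) → {W:65, Z:87, Q:94}
advance → W; now {Z:87, Q:94}
advance → Z; now {Q:94}
advance → Q; now {}
add M (timestamp 34) → {M:34}
advance → M; now {}
add T (timestamp 98) → {T:98}
advance → T; now {}
add X (timestamp 19) → {X:19}
add B (timestamp 67) → {X:19, B:67}
update X to timestamp 86 → {B:67, X:86}
advance → B; now {X:86}
add E (timestamp 20) → {E:20, X:86}
update X to timestamp 48 → {E:20, X:48}
advance → E; now {X:48}
add C (timestamp 54) → {X:48, C:54}
add G (timestamp 47) → {G:47, X:48, C:54}
update G to timestamp 61 → {X:48, C:54, G:61}
advance → X; now {C:54, G:61}
advance → C; now {G:61}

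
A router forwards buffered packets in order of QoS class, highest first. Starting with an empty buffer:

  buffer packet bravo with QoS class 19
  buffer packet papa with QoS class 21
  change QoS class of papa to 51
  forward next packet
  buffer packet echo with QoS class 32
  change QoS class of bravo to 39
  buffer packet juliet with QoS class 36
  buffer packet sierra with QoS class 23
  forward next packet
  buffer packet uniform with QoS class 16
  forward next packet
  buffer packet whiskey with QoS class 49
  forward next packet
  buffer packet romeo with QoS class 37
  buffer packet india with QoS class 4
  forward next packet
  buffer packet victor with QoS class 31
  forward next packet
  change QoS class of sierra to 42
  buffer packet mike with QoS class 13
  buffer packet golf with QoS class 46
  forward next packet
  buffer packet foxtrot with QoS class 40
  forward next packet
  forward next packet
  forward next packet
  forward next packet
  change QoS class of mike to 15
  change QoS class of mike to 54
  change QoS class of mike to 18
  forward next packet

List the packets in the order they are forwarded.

[papa, bravo, juliet, whiskey, romeo, echo, golf, sierra, foxtrot, victor, uniform, mike]

add bravo (QoS class 19) → {bravo:19}
add papa (QoS class 21) → {papa:21, bravo:19}
update papa to QoS class 51 → {papa:51, bravo:19}
forward next packet → papa; now {bravo:19}
add echo (QoS class 32) → {echo:32, bravo:19}
update bravo to QoS class 39 → {bravo:39, echo:32}
add juliet (QoS class 36) → {bravo:39, juliet:36, echo:32}
add sierra (QoS class 23) → {bravo:39, juliet:36, echo:32, sierra:23}
forward next packet → bravo; now {juliet:36, echo:32, sierra:23}
add uniform (QoS class 16) → {juliet:36, echo:32, sierra:23, uniform:16}
forward next packet → juliet; now {echo:32, sierra:23, uniform:16}
add whiskey (QoS class 49) → {whiskey:49, echo:32, sierra:23, uniform:16}
forward next packet → whiskey; now {echo:32, sierra:23, uniform:16}
add romeo (QoS class 37) → {romeo:37, echo:32, sierra:23, uniform:16}
add india (QoS class 4) → {romeo:37, echo:32, sierra:23, uniform:16, india:4}
forward next packet → romeo; now {echo:32, sierra:23, uniform:16, india:4}
add victor (QoS class 31) → {echo:32, victor:31, sierra:23, uniform:16, india:4}
forward next packet → echo; now {victor:31, sierra:23, uniform:16, india:4}
update sierra to QoS class 42 → {sierra:42, victor:31, uniform:16, india:4}
add mike (QoS class 13) → {sierra:42, victor:31, uniform:16, mike:13, india:4}
add golf (QoS class 46) → {golf:46, sierra:42, victor:31, uniform:16, mike:13, india:4}
forward next packet → golf; now {sierra:42, victor:31, uniform:16, mike:13, india:4}
add foxtrot (QoS class 40) → {sierra:42, foxtrot:40, victor:31, uniform:16, mike:13, india:4}
forward next packet → sierra; now {foxtrot:40, victor:31, uniform:16, mike:13, india:4}
forward next packet → foxtrot; now {victor:31, uniform:16, mike:13, india:4}
forward next packet → victor; now {uniform:16, mike:13, india:4}
forward next packet → uniform; now {mike:13, india:4}
update mike to QoS class 15 → {mike:15, india:4}
update mike to QoS class 54 → {mike:54, india:4}
update mike to QoS class 18 → {mike:18, india:4}
forward next packet → mike; now {india:4}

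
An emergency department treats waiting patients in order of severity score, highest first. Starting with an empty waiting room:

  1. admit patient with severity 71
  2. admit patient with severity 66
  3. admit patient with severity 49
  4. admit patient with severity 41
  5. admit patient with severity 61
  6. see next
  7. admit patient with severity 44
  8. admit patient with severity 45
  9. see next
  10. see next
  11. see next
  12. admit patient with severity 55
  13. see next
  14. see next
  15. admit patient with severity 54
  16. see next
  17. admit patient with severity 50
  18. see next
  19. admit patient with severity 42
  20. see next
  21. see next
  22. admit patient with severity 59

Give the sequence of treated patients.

71, 66, 61, 49, 55, 45, 54, 50, 44, 42

insert 71 → {71}
insert 66 → {71, 66}
insert 49 → {71, 66, 49}
insert 41 → {71, 66, 49, 41}
insert 61 → {71, 66, 61, 49, 41}
see next → 71; now {66, 61, 49, 41}
insert 44 → {66, 61, 49, 44, 41}
insert 45 → {66, 61, 49, 45, 44, 41}
see next → 66; now {61, 49, 45, 44, 41}
see next → 61; now {49, 45, 44, 41}
see next → 49; now {45, 44, 41}
insert 55 → {55, 45, 44, 41}
see next → 55; now {45, 44, 41}
see next → 45; now {44, 41}
insert 54 → {54, 44, 41}
see next → 54; now {44, 41}
insert 50 → {50, 44, 41}
see next → 50; now {44, 41}
insert 42 → {44, 42, 41}
see next → 44; now {42, 41}
see next → 42; now {41}
insert 59 → {59, 41}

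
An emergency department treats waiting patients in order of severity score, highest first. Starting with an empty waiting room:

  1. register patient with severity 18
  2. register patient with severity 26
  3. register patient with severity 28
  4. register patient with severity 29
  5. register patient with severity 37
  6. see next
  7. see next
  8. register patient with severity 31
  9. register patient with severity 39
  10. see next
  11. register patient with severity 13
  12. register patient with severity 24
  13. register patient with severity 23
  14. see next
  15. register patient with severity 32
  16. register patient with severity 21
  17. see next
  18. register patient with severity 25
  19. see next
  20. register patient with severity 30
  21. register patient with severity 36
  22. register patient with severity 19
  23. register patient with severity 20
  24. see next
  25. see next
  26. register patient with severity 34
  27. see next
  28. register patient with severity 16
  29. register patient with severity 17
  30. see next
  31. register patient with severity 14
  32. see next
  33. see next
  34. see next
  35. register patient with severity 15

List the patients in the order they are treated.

insert 18 → {18}
insert 26 → {26, 18}
insert 28 → {28, 26, 18}
insert 29 → {29, 28, 26, 18}
insert 37 → {37, 29, 28, 26, 18}
see next → 37; now {29, 28, 26, 18}
see next → 29; now {28, 26, 18}
insert 31 → {31, 28, 26, 18}
insert 39 → {39, 31, 28, 26, 18}
see next → 39; now {31, 28, 26, 18}
insert 13 → {31, 28, 26, 18, 13}
insert 24 → {31, 28, 26, 24, 18, 13}
insert 23 → {31, 28, 26, 24, 23, 18, 13}
see next → 31; now {28, 26, 24, 23, 18, 13}
insert 32 → {32, 28, 26, 24, 23, 18, 13}
insert 21 → {32, 28, 26, 24, 23, 21, 18, 13}
see next → 32; now {28, 26, 24, 23, 21, 18, 13}
insert 25 → {28, 26, 25, 24, 23, 21, 18, 13}
see next → 28; now {26, 25, 24, 23, 21, 18, 13}
insert 30 → {30, 26, 25, 24, 23, 21, 18, 13}
insert 36 → {36, 30, 26, 25, 24, 23, 21, 18, 13}
insert 19 → {36, 30, 26, 25, 24, 23, 21, 19, 18, 13}
insert 20 → {36, 30, 26, 25, 24, 23, 21, 20, 19, 18, 13}
see next → 36; now {30, 26, 25, 24, 23, 21, 20, 19, 18, 13}
see next → 30; now {26, 25, 24, 23, 21, 20, 19, 18, 13}
insert 34 → {34, 26, 25, 24, 23, 21, 20, 19, 18, 13}
see next → 34; now {26, 25, 24, 23, 21, 20, 19, 18, 13}
insert 16 → {26, 25, 24, 23, 21, 20, 19, 18, 16, 13}
insert 17 → {26, 25, 24, 23, 21, 20, 19, 18, 17, 16, 13}
see next → 26; now {25, 24, 23, 21, 20, 19, 18, 17, 16, 13}
insert 14 → {25, 24, 23, 21, 20, 19, 18, 17, 16, 14, 13}
see next → 25; now {24, 23, 21, 20, 19, 18, 17, 16, 14, 13}
see next → 24; now {23, 21, 20, 19, 18, 17, 16, 14, 13}
see next → 23; now {21, 20, 19, 18, 17, 16, 14, 13}
insert 15 → {21, 20, 19, 18, 17, 16, 15, 14, 13}

37, 29, 39, 31, 32, 28, 36, 30, 34, 26, 25, 24, 23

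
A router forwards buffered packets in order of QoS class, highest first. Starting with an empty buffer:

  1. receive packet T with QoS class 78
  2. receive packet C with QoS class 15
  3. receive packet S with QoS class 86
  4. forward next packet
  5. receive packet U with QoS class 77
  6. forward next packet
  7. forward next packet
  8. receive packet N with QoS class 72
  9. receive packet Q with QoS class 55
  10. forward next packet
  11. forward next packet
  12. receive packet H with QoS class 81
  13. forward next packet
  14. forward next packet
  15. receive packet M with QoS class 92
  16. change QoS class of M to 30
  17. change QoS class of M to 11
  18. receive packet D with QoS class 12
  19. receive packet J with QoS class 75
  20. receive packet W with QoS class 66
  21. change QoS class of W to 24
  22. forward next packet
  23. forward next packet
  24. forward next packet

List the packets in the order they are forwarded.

[S, T, U, N, Q, H, C, J, W, D]

add T (QoS class 78) → {T:78}
add C (QoS class 15) → {T:78, C:15}
add S (QoS class 86) → {S:86, T:78, C:15}
forward next packet → S; now {T:78, C:15}
add U (QoS class 77) → {T:78, U:77, C:15}
forward next packet → T; now {U:77, C:15}
forward next packet → U; now {C:15}
add N (QoS class 72) → {N:72, C:15}
add Q (QoS class 55) → {N:72, Q:55, C:15}
forward next packet → N; now {Q:55, C:15}
forward next packet → Q; now {C:15}
add H (QoS class 81) → {H:81, C:15}
forward next packet → H; now {C:15}
forward next packet → C; now {}
add M (QoS class 92) → {M:92}
update M to QoS class 30 → {M:30}
update M to QoS class 11 → {M:11}
add D (QoS class 12) → {D:12, M:11}
add J (QoS class 75) → {J:75, D:12, M:11}
add W (QoS class 66) → {J:75, W:66, D:12, M:11}
update W to QoS class 24 → {J:75, W:24, D:12, M:11}
forward next packet → J; now {W:24, D:12, M:11}
forward next packet → W; now {D:12, M:11}
forward next packet → D; now {M:11}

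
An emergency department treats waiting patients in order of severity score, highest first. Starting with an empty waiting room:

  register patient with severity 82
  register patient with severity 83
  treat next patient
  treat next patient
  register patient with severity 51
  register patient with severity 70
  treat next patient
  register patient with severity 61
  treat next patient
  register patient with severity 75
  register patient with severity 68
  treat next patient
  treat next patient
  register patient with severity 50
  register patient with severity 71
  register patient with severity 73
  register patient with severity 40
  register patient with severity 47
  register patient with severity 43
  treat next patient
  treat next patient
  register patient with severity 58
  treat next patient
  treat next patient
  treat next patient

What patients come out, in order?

83, 82, 70, 61, 75, 68, 73, 71, 58, 51, 50

insert 82 → {82}
insert 83 → {83, 82}
treat next patient → 83; now {82}
treat next patient → 82; now {}
insert 51 → {51}
insert 70 → {70, 51}
treat next patient → 70; now {51}
insert 61 → {61, 51}
treat next patient → 61; now {51}
insert 75 → {75, 51}
insert 68 → {75, 68, 51}
treat next patient → 75; now {68, 51}
treat next patient → 68; now {51}
insert 50 → {51, 50}
insert 71 → {71, 51, 50}
insert 73 → {73, 71, 51, 50}
insert 40 → {73, 71, 51, 50, 40}
insert 47 → {73, 71, 51, 50, 47, 40}
insert 43 → {73, 71, 51, 50, 47, 43, 40}
treat next patient → 73; now {71, 51, 50, 47, 43, 40}
treat next patient → 71; now {51, 50, 47, 43, 40}
insert 58 → {58, 51, 50, 47, 43, 40}
treat next patient → 58; now {51, 50, 47, 43, 40}
treat next patient → 51; now {50, 47, 43, 40}
treat next patient → 50; now {47, 43, 40}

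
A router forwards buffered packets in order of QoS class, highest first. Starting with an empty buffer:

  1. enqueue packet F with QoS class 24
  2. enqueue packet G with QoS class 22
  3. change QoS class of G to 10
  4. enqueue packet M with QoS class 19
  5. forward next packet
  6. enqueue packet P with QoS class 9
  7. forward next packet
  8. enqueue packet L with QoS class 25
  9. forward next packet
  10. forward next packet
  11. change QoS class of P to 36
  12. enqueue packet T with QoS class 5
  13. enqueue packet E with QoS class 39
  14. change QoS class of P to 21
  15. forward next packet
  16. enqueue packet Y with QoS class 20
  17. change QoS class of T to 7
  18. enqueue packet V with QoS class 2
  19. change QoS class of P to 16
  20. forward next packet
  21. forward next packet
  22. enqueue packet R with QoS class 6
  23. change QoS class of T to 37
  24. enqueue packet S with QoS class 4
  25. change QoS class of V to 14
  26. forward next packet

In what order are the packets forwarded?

add F (QoS class 24) → {F:24}
add G (QoS class 22) → {F:24, G:22}
update G to QoS class 10 → {F:24, G:10}
add M (QoS class 19) → {F:24, M:19, G:10}
forward next packet → F; now {M:19, G:10}
add P (QoS class 9) → {M:19, G:10, P:9}
forward next packet → M; now {G:10, P:9}
add L (QoS class 25) → {L:25, G:10, P:9}
forward next packet → L; now {G:10, P:9}
forward next packet → G; now {P:9}
update P to QoS class 36 → {P:36}
add T (QoS class 5) → {P:36, T:5}
add E (QoS class 39) → {E:39, P:36, T:5}
update P to QoS class 21 → {E:39, P:21, T:5}
forward next packet → E; now {P:21, T:5}
add Y (QoS class 20) → {P:21, Y:20, T:5}
update T to QoS class 7 → {P:21, Y:20, T:7}
add V (QoS class 2) → {P:21, Y:20, T:7, V:2}
update P to QoS class 16 → {Y:20, P:16, T:7, V:2}
forward next packet → Y; now {P:16, T:7, V:2}
forward next packet → P; now {T:7, V:2}
add R (QoS class 6) → {T:7, R:6, V:2}
update T to QoS class 37 → {T:37, R:6, V:2}
add S (QoS class 4) → {T:37, R:6, S:4, V:2}
update V to QoS class 14 → {T:37, V:14, R:6, S:4}
forward next packet → T; now {V:14, R:6, S:4}

F → M → L → G → E → Y → P → T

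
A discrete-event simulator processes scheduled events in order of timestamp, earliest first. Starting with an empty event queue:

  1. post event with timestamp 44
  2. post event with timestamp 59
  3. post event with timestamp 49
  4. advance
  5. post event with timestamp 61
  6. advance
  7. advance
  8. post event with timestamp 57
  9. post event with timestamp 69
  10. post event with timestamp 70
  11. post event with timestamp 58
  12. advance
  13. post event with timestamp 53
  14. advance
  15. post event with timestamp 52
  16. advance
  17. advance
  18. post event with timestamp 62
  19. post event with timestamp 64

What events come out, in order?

insert 44 → {44}
insert 59 → {44, 59}
insert 49 → {44, 49, 59}
advance → 44; now {49, 59}
insert 61 → {49, 59, 61}
advance → 49; now {59, 61}
advance → 59; now {61}
insert 57 → {57, 61}
insert 69 → {57, 61, 69}
insert 70 → {57, 61, 69, 70}
insert 58 → {57, 58, 61, 69, 70}
advance → 57; now {58, 61, 69, 70}
insert 53 → {53, 58, 61, 69, 70}
advance → 53; now {58, 61, 69, 70}
insert 52 → {52, 58, 61, 69, 70}
advance → 52; now {58, 61, 69, 70}
advance → 58; now {61, 69, 70}
insert 62 → {61, 62, 69, 70}
insert 64 → {61, 62, 64, 69, 70}

[44, 49, 59, 57, 53, 52, 58]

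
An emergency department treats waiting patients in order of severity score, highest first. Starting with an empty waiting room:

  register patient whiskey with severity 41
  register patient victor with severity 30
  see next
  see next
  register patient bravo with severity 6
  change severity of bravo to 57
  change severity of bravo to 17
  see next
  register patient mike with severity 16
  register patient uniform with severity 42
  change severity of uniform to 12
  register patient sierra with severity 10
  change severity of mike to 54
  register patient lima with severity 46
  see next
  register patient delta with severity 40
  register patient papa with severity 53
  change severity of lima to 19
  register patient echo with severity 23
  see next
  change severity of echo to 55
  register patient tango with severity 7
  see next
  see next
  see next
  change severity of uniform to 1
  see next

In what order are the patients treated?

add whiskey (severity 41) → {whiskey:41}
add victor (severity 30) → {whiskey:41, victor:30}
see next → whiskey; now {victor:30}
see next → victor; now {}
add bravo (severity 6) → {bravo:6}
update bravo to severity 57 → {bravo:57}
update bravo to severity 17 → {bravo:17}
see next → bravo; now {}
add mike (severity 16) → {mike:16}
add uniform (severity 42) → {uniform:42, mike:16}
update uniform to severity 12 → {mike:16, uniform:12}
add sierra (severity 10) → {mike:16, uniform:12, sierra:10}
update mike to severity 54 → {mike:54, uniform:12, sierra:10}
add lima (severity 46) → {mike:54, lima:46, uniform:12, sierra:10}
see next → mike; now {lima:46, uniform:12, sierra:10}
add delta (severity 40) → {lima:46, delta:40, uniform:12, sierra:10}
add papa (severity 53) → {papa:53, lima:46, delta:40, uniform:12, sierra:10}
update lima to severity 19 → {papa:53, delta:40, lima:19, uniform:12, sierra:10}
add echo (severity 23) → {papa:53, delta:40, echo:23, lima:19, uniform:12, sierra:10}
see next → papa; now {delta:40, echo:23, lima:19, uniform:12, sierra:10}
update echo to severity 55 → {echo:55, delta:40, lima:19, uniform:12, sierra:10}
add tango (severity 7) → {echo:55, delta:40, lima:19, uniform:12, sierra:10, tango:7}
see next → echo; now {delta:40, lima:19, uniform:12, sierra:10, tango:7}
see next → delta; now {lima:19, uniform:12, sierra:10, tango:7}
see next → lima; now {uniform:12, sierra:10, tango:7}
update uniform to severity 1 → {sierra:10, tango:7, uniform:1}
see next → sierra; now {tango:7, uniform:1}

whiskey → victor → bravo → mike → papa → echo → delta → lima → sierra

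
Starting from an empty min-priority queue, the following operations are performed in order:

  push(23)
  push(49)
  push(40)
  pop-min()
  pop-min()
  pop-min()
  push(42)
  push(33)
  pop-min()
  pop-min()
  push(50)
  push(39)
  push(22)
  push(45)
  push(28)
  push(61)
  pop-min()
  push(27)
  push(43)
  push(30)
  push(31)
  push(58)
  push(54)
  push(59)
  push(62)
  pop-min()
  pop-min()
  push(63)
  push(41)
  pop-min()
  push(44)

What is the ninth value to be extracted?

30

insert 23 → {23}
insert 49 → {23, 49}
insert 40 → {23, 40, 49}
pop-min → 23; now {40, 49}
pop-min → 40; now {49}
pop-min → 49; now {}
insert 42 → {42}
insert 33 → {33, 42}
pop-min → 33; now {42}
pop-min → 42; now {}
insert 50 → {50}
insert 39 → {39, 50}
insert 22 → {22, 39, 50}
insert 45 → {22, 39, 45, 50}
insert 28 → {22, 28, 39, 45, 50}
insert 61 → {22, 28, 39, 45, 50, 61}
pop-min → 22; now {28, 39, 45, 50, 61}
insert 27 → {27, 28, 39, 45, 50, 61}
insert 43 → {27, 28, 39, 43, 45, 50, 61}
insert 30 → {27, 28, 30, 39, 43, 45, 50, 61}
insert 31 → {27, 28, 30, 31, 39, 43, 45, 50, 61}
insert 58 → {27, 28, 30, 31, 39, 43, 45, 50, 58, 61}
insert 54 → {27, 28, 30, 31, 39, 43, 45, 50, 54, 58, 61}
insert 59 → {27, 28, 30, 31, 39, 43, 45, 50, 54, 58, 59, 61}
insert 62 → {27, 28, 30, 31, 39, 43, 45, 50, 54, 58, 59, 61, 62}
pop-min → 27; now {28, 30, 31, 39, 43, 45, 50, 54, 58, 59, 61, 62}
pop-min → 28; now {30, 31, 39, 43, 45, 50, 54, 58, 59, 61, 62}
insert 63 → {30, 31, 39, 43, 45, 50, 54, 58, 59, 61, 62, 63}
insert 41 → {30, 31, 39, 41, 43, 45, 50, 54, 58, 59, 61, 62, 63}
pop-min → 30; now {31, 39, 41, 43, 45, 50, 54, 58, 59, 61, 62, 63}
insert 44 → {31, 39, 41, 43, 44, 45, 50, 54, 58, 59, 61, 62, 63}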